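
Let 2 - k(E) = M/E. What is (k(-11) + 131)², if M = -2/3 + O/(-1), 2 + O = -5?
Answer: 19430464/1089 ≈ 17842.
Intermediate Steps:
O = -7 (O = -2 - 5 = -7)
M = 19/3 (M = -2/3 - 7/(-1) = -2*⅓ - 7*(-1) = -⅔ + 7 = 19/3 ≈ 6.3333)
k(E) = 2 - 19/(3*E)
(k(-11) + 131)² = ((2 - 19/3/(-11)) + 131)² = ((2 - 19/3*(-1/11)) + 131)² = ((2 + 19/33) + 131)² = (85/33 + 131)² = (4408/33)² = 19430464/1089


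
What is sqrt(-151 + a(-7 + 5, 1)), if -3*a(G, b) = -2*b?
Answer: I*sqrt(1353)/3 ≈ 12.261*I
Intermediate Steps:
a(G, b) = 2*b/3 (a(G, b) = -(-2)*b/3 = 2*b/3)
sqrt(-151 + a(-7 + 5, 1)) = sqrt(-151 + (2/3)*1) = sqrt(-151 + 2/3) = sqrt(-451/3) = I*sqrt(1353)/3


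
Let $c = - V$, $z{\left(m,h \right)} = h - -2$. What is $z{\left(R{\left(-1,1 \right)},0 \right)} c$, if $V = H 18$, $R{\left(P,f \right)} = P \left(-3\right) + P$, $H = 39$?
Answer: $-1404$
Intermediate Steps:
$R{\left(P,f \right)} = - 2 P$ ($R{\left(P,f \right)} = - 3 P + P = - 2 P$)
$z{\left(m,h \right)} = 2 + h$ ($z{\left(m,h \right)} = h + 2 = 2 + h$)
$V = 702$ ($V = 39 \cdot 18 = 702$)
$c = -702$ ($c = \left(-1\right) 702 = -702$)
$z{\left(R{\left(-1,1 \right)},0 \right)} c = \left(2 + 0\right) \left(-702\right) = 2 \left(-702\right) = -1404$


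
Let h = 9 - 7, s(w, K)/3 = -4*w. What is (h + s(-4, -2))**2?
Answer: 2500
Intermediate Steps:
s(w, K) = -12*w (s(w, K) = 3*(-4*w) = -12*w)
h = 2
(h + s(-4, -2))**2 = (2 - 12*(-4))**2 = (2 + 48)**2 = 50**2 = 2500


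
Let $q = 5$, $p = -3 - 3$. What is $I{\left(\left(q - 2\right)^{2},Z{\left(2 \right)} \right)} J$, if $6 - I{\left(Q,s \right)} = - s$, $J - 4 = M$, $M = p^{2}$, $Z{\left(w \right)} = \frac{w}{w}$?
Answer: $280$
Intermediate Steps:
$p = -6$
$Z{\left(w \right)} = 1$
$M = 36$ ($M = \left(-6\right)^{2} = 36$)
$J = 40$ ($J = 4 + 36 = 40$)
$I{\left(Q,s \right)} = 6 + s$ ($I{\left(Q,s \right)} = 6 - - s = 6 + s$)
$I{\left(\left(q - 2\right)^{2},Z{\left(2 \right)} \right)} J = \left(6 + 1\right) 40 = 7 \cdot 40 = 280$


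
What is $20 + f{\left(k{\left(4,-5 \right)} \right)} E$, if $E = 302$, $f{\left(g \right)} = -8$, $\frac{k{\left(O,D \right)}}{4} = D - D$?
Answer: $-2396$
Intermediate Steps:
$k{\left(O,D \right)} = 0$ ($k{\left(O,D \right)} = 4 \left(D - D\right) = 4 \cdot 0 = 0$)
$20 + f{\left(k{\left(4,-5 \right)} \right)} E = 20 - 2416 = -2396$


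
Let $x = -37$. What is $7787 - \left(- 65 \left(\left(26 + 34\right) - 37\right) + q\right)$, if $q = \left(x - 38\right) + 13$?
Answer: $9344$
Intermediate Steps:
$q = -62$ ($q = \left(-37 - 38\right) + 13 = -75 + 13 = -62$)
$7787 - \left(- 65 \left(\left(26 + 34\right) - 37\right) + q\right) = 7787 - \left(- 65 \left(\left(26 + 34\right) - 37\right) - 62\right) = 7787 - \left(- 65 \left(60 - 37\right) - 62\right) = 7787 - \left(\left(-65\right) 23 - 62\right) = 7787 - \left(-1495 - 62\right) = 7787 - -1557 = 7787 + 1557 = 9344$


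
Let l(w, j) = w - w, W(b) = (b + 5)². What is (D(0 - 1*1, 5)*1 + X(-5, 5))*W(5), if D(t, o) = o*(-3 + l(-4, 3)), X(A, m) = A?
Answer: -2000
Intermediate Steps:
W(b) = (5 + b)²
l(w, j) = 0
D(t, o) = -3*o (D(t, o) = o*(-3 + 0) = o*(-3) = -3*o)
(D(0 - 1*1, 5)*1 + X(-5, 5))*W(5) = (-3*5*1 - 5)*(5 + 5)² = (-15*1 - 5)*10² = (-15 - 5)*100 = -20*100 = -2000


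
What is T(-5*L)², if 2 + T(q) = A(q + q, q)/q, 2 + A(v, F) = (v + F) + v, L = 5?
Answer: 5929/625 ≈ 9.4864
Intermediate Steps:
A(v, F) = -2 + F + 2*v (A(v, F) = -2 + ((v + F) + v) = -2 + ((F + v) + v) = -2 + (F + 2*v) = -2 + F + 2*v)
T(q) = -2 + (-2 + 5*q)/q (T(q) = -2 + (-2 + q + 2*(q + q))/q = -2 + (-2 + q + 2*(2*q))/q = -2 + (-2 + q + 4*q)/q = -2 + (-2 + 5*q)/q)
T(-5*L)² = (3 - 2/((-5*5)))² = (3 - 2/(-25))² = (3 - 2*(-1/25))² = (3 + 2/25)² = (77/25)² = 5929/625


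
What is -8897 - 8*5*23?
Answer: -9817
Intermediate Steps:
-8897 - 8*5*23 = -8897 - 40*23 = -8897 - 920 = -9817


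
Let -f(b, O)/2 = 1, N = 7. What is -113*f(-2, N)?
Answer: 226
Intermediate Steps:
f(b, O) = -2 (f(b, O) = -2*1 = -2)
-113*f(-2, N) = -113*(-2) = -1*(-226) = 226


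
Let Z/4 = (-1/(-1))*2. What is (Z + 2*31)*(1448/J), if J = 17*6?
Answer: 50680/51 ≈ 993.73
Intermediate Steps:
J = 102
Z = 8 (Z = 4*((-1/(-1))*2) = 4*(-1*(-1)*2) = 4*(1*2) = 4*2 = 8)
(Z + 2*31)*(1448/J) = (8 + 2*31)*(1448/102) = (8 + 62)*(1448*(1/102)) = 70*(724/51) = 50680/51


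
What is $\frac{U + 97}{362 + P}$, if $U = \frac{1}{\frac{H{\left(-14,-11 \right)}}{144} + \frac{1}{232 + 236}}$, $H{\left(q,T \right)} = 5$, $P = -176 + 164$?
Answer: $\frac{571}{1610} \approx 0.35466$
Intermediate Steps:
$P = -12$
$U = \frac{624}{23}$ ($U = \frac{1}{\frac{5}{144} + \frac{1}{232 + 236}} = \frac{1}{5 \cdot \frac{1}{144} + \frac{1}{468}} = \frac{1}{\frac{5}{144} + \frac{1}{468}} = \frac{1}{\frac{23}{624}} = \frac{624}{23} \approx 27.13$)
$\frac{U + 97}{362 + P} = \frac{\frac{624}{23} + 97}{362 - 12} = \frac{2855}{23 \cdot 350} = \frac{2855}{23} \cdot \frac{1}{350} = \frac{571}{1610}$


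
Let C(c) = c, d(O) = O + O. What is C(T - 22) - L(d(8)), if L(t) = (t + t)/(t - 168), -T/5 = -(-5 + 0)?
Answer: -889/19 ≈ -46.789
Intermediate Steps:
T = -25 (T = -(-5)*(-5 + 0) = -(-5)*(-5) = -5*5 = -25)
d(O) = 2*O
L(t) = 2*t/(-168 + t) (L(t) = (2*t)/(-168 + t) = 2*t/(-168 + t))
C(T - 22) - L(d(8)) = (-25 - 22) - 2*2*8/(-168 + 2*8) = -47 - 2*16/(-168 + 16) = -47 - 2*16/(-152) = -47 - 2*16*(-1)/152 = -47 - 1*(-4/19) = -47 + 4/19 = -889/19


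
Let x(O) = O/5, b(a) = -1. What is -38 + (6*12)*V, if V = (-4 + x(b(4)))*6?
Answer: -9262/5 ≈ -1852.4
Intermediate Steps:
x(O) = O/5 (x(O) = O*(1/5) = O/5)
V = -126/5 (V = (-4 + (1/5)*(-1))*6 = (-4 - 1/5)*6 = -21/5*6 = -126/5 ≈ -25.200)
-38 + (6*12)*V = -38 + (6*12)*(-126/5) = -38 + 72*(-126/5) = -38 - 9072/5 = -9262/5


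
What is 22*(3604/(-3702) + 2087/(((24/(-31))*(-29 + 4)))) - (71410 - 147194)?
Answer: 4820917513/61700 ≈ 78135.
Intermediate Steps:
22*(3604/(-3702) + 2087/(((24/(-31))*(-29 + 4)))) - (71410 - 147194) = 22*(3604*(-1/3702) + 2087/(((24*(-1/31))*(-25)))) - 1*(-75784) = 22*(-1802/1851 + 2087/((-24/31*(-25)))) + 75784 = 22*(-1802/1851 + 2087/(600/31)) + 75784 = 22*(-1802/1851 + 2087*(31/600)) + 75784 = 22*(-1802/1851 + 64697/600) + 75784 = 22*(13185883/123400) + 75784 = 145044713/61700 + 75784 = 4820917513/61700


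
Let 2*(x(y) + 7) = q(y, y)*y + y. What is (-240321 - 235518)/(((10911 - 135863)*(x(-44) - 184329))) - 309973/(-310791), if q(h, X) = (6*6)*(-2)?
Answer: 7079008311026455/7097837662566768 ≈ 0.99735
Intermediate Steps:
q(h, X) = -72 (q(h, X) = 36*(-2) = -72)
x(y) = -7 - 71*y/2 (x(y) = -7 + (-72*y + y)/2 = -7 + (-71*y)/2 = -7 - 71*y/2)
(-240321 - 235518)/(((10911 - 135863)*(x(-44) - 184329))) - 309973/(-310791) = (-240321 - 235518)/(((10911 - 135863)*((-7 - 71/2*(-44)) - 184329))) - 309973/(-310791) = -475839*(-1/(124952*((-7 + 1562) - 184329))) - 309973*(-1/310791) = -475839*(-1/(124952*(1555 - 184329))) + 309973/310791 = -475839/((-124952*(-182774))) + 309973/310791 = -475839/22837976848 + 309973/310791 = 7079008311026455/7097837662566768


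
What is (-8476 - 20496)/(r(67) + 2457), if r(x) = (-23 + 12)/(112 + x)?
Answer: -1296497/109948 ≈ -11.792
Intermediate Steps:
r(x) = -11/(112 + x)
(-8476 - 20496)/(r(67) + 2457) = (-8476 - 20496)/(-11/(112 + 67) + 2457) = -28972/(-11/179 + 2457) = -28972/439792/179 = -28972*179/439792 = -1296497/109948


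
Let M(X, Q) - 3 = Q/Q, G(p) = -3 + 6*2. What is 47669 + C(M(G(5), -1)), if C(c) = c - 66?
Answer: 47607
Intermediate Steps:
G(p) = 9 (G(p) = -3 + 12 = 9)
M(X, Q) = 4 (M(X, Q) = 3 + Q/Q = 3 + 1 = 4)
C(c) = -66 + c
47669 + C(M(G(5), -1)) = 47669 + (-66 + 4) = 47669 - 62 = 47607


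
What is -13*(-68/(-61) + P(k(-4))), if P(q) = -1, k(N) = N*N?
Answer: -91/61 ≈ -1.4918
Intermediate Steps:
k(N) = N²
-13*(-68/(-61) + P(k(-4))) = -13*(-68/(-61) - 1) = -13*(-68*(-1/61) - 1) = -13*(68/61 - 1) = -13*7/61 = -91/61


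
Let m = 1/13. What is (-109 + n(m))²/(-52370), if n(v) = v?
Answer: -1002528/4425265 ≈ -0.22655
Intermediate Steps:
m = 1/13 ≈ 0.076923
(-109 + n(m))²/(-52370) = (-109 + 1/13)²/(-52370) = (-1416/13)²*(-1/52370) = (2005056/169)*(-1/52370) = -1002528/4425265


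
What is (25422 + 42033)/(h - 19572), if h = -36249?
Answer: -22485/18607 ≈ -1.2084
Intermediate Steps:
(25422 + 42033)/(h - 19572) = (25422 + 42033)/(-36249 - 19572) = 67455/(-55821) = 67455*(-1/55821) = -22485/18607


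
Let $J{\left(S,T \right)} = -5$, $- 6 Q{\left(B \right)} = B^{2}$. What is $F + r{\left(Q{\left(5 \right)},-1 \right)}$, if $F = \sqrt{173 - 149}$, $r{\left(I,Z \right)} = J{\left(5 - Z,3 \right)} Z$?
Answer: $5 + 2 \sqrt{6} \approx 9.899$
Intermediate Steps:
$Q{\left(B \right)} = - \frac{B^{2}}{6}$
$r{\left(I,Z \right)} = - 5 Z$
$F = 2 \sqrt{6}$ ($F = \sqrt{24} = 2 \sqrt{6} \approx 4.899$)
$F + r{\left(Q{\left(5 \right)},-1 \right)} = 2 \sqrt{6} - -5 = 2 \sqrt{6} + 5 = 5 + 2 \sqrt{6}$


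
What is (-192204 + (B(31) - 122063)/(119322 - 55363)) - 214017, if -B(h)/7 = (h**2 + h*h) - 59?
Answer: -25981624043/63959 ≈ -4.0622e+5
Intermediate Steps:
B(h) = 413 - 14*h**2 (B(h) = -7*((h**2 + h*h) - 59) = -7*((h**2 + h**2) - 59) = -7*(2*h**2 - 59) = -7*(-59 + 2*h**2) = 413 - 14*h**2)
(-192204 + (B(31) - 122063)/(119322 - 55363)) - 214017 = (-192204 + ((413 - 14*31**2) - 122063)/(119322 - 55363)) - 214017 = (-192204 + ((413 - 14*961) - 122063)/63959) - 214017 = (-192204 + ((413 - 13454) - 122063)*(1/63959)) - 214017 = (-192204 + (-13041 - 122063)*(1/63959)) - 214017 = (-192204 - 135104*1/63959) - 214017 = (-192204 - 135104/63959) - 214017 = -12293310740/63959 - 214017 = -25981624043/63959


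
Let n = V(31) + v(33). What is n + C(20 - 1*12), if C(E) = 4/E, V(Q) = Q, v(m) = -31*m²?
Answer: -67455/2 ≈ -33728.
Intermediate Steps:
n = -33728 (n = 31 - 31*33² = 31 - 31*1089 = 31 - 33759 = -33728)
n + C(20 - 1*12) = -33728 + 4/(20 - 1*12) = -33728 + 4/(20 - 12) = -33728 + 4/8 = -33728 + 4*(⅛) = -33728 + ½ = -67455/2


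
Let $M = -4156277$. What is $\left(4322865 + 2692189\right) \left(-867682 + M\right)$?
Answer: $-35243343678786$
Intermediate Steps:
$\left(4322865 + 2692189\right) \left(-867682 + M\right) = \left(4322865 + 2692189\right) \left(-867682 - 4156277\right) = 7015054 \left(-5023959\right) = -35243343678786$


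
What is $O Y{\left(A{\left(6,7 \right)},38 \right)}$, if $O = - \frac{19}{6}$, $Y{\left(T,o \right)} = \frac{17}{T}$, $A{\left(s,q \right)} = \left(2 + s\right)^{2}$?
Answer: $- \frac{323}{384} \approx -0.84115$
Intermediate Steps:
$O = - \frac{19}{6}$ ($O = \left(-19\right) \frac{1}{6} = - \frac{19}{6} \approx -3.1667$)
$O Y{\left(A{\left(6,7 \right)},38 \right)} = - \frac{19 \frac{17}{\left(2 + 6\right)^{2}}}{6} = - \frac{19 \frac{17}{8^{2}}}{6} = - \frac{19 \cdot \frac{17}{64}}{6} = - \frac{19 \cdot 17 \cdot \frac{1}{64}}{6} = \left(- \frac{19}{6}\right) \frac{17}{64} = - \frac{323}{384}$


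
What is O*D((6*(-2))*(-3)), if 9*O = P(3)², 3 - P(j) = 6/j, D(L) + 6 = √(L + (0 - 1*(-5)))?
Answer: -⅔ + √41/9 ≈ 0.044792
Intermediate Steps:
D(L) = -6 + √(5 + L) (D(L) = -6 + √(L + (0 - 1*(-5))) = -6 + √(L + (0 + 5)) = -6 + √(L + 5) = -6 + √(5 + L))
P(j) = 3 - 6/j
O = ⅑ (O = (3 - 6/3)²/9 = (3 - 6*⅓)²/9 = (3 - 2)²/9 = (⅑)*1² = (⅑)*1 = ⅑ ≈ 0.11111)
O*D((6*(-2))*(-3)) = (-6 + √(5 + (6*(-2))*(-3)))/9 = (-6 + √(5 - 12*(-3)))/9 = (-6 + √(5 + 36))/9 = (-6 + √41)/9 = -⅔ + √41/9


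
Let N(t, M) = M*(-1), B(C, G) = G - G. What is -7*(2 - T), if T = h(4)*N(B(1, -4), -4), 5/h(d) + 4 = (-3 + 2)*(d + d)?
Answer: -77/3 ≈ -25.667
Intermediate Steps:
B(C, G) = 0
N(t, M) = -M
h(d) = 5/(-4 - 2*d) (h(d) = 5/(-4 + (-3 + 2)*(d + d)) = 5/(-4 - 2*d))
T = -5/3 (T = (-5/(4 + 2*4))*(-1*(-4)) = -5/(4 + 8)*4 = -5/12*4 = -5/3 ≈ -1.6667)
-7*(2 - T) = -7*(2 - 1*(-5/3)) = -7*(2 + 5/3) = -7*11/3 = -77/3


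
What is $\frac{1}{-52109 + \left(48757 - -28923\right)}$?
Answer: $\frac{1}{25571} \approx 3.9107 \cdot 10^{-5}$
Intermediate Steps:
$\frac{1}{-52109 + \left(48757 - -28923\right)} = \frac{1}{-52109 + \left(48757 + 28923\right)} = \frac{1}{-52109 + 77680} = \frac{1}{25571}$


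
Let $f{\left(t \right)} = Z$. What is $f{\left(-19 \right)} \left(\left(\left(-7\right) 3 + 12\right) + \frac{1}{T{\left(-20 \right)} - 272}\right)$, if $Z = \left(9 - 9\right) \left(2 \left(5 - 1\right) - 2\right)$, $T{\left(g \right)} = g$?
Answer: $0$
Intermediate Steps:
$Z = 0$ ($Z = 0 \left(2 \cdot 4 - 2\right) = 0 \left(8 - 2\right) = 0 \cdot 6 = 0$)
$f{\left(t \right)} = 0$
$f{\left(-19 \right)} \left(\left(\left(-7\right) 3 + 12\right) + \frac{1}{T{\left(-20 \right)} - 272}\right) = 0 \left(\left(\left(-7\right) 3 + 12\right) + \frac{1}{-20 - 272}\right) = 0 \left(\left(-21 + 12\right) + \frac{1}{-292}\right) = 0 \left(-9 - \frac{1}{292}\right) = 0 \left(- \frac{2629}{292}\right) = 0$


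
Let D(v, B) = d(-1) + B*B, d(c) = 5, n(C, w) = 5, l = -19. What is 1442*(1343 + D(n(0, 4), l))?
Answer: 2464378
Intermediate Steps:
D(v, B) = 5 + B**2 (D(v, B) = 5 + B*B = 5 + B**2)
1442*(1343 + D(n(0, 4), l)) = 1442*(1343 + (5 + (-19)**2)) = 1442*(1343 + (5 + 361)) = 1442*(1343 + 366) = 1442*1709 = 2464378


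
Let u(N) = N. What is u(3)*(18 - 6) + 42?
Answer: 78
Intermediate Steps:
u(3)*(18 - 6) + 42 = 3*(18 - 6) + 42 = 3*12 + 42 = 36 + 42 = 78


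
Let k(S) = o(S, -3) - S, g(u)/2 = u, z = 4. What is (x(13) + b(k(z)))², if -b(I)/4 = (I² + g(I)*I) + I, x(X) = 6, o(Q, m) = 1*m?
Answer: 306916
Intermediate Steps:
o(Q, m) = m
g(u) = 2*u
k(S) = -3 - S
b(I) = -12*I² - 4*I (b(I) = -4*((I² + (2*I)*I) + I) = -4*((I² + 2*I²) + I) = -4*(3*I² + I) = -4*(I + 3*I²) = -12*I² - 4*I)
(x(13) + b(k(z)))² = (6 - 4*(-3 - 1*4)*(1 + 3*(-3 - 1*4)))² = (6 - 4*(-3 - 4)*(1 + 3*(-3 - 4)))² = (6 - 4*(-7)*(1 + 3*(-7)))² = (6 - 4*(-7)*(1 - 21))² = (6 - 4*(-7)*(-20))² = (6 - 560)² = (-554)² = 306916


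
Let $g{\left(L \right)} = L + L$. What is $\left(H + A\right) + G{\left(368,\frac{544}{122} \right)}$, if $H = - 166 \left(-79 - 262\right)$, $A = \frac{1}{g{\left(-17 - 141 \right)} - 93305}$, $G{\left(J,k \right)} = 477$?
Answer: $\frac{5344167542}{93621} \approx 57083.0$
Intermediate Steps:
$g{\left(L \right)} = 2 L$
$A = - \frac{1}{93621}$ ($A = \frac{1}{2 \left(-17 - 141\right) - 93305} = \frac{1}{2 \left(-158\right) - 93305} = \frac{1}{-316 - 93305} = \frac{1}{-93621} = - \frac{1}{93621} \approx -1.0681 \cdot 10^{-5}$)
$H = 56606$ ($H = \left(-166\right) \left(-341\right) = 56606$)
$\left(H + A\right) + G{\left(368,\frac{544}{122} \right)} = \left(56606 - \frac{1}{93621}\right) + 477 = \frac{5299510325}{93621} + 477 = \frac{5344167542}{93621}$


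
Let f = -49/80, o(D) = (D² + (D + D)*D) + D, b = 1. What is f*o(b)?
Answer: -49/20 ≈ -2.4500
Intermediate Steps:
o(D) = D + 3*D² (o(D) = (D² + (2*D)*D) + D = (D² + 2*D²) + D = 3*D² + D = D + 3*D²)
f = -49/80 (f = -49*1/80 = -49/80 ≈ -0.61250)
f*o(b) = -49*(1 + 3*1)/80 = -49*(1 + 3)/80 = -49*4/80 = -49/80*4 = -49/20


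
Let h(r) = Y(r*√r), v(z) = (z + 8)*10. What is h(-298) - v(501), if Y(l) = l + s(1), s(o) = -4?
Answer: -5094 - 298*I*√298 ≈ -5094.0 - 5144.3*I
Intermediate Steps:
v(z) = 80 + 10*z (v(z) = (8 + z)*10 = 80 + 10*z)
Y(l) = -4 + l (Y(l) = l - 4 = -4 + l)
h(r) = -4 + r^(3/2) (h(r) = -4 + r*√r = -4 + r^(3/2))
h(-298) - v(501) = (-4 + (-298)^(3/2)) - (80 + 10*501) = (-4 - 298*I*√298) - (80 + 5010) = (-4 - 298*I*√298) - 1*5090 = (-4 - 298*I*√298) - 5090 = -5094 - 298*I*√298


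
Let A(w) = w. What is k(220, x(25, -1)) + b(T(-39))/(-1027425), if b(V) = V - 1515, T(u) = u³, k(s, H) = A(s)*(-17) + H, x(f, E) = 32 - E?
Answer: -1269534547/342475 ≈ -3706.9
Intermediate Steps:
k(s, H) = H - 17*s (k(s, H) = s*(-17) + H = -17*s + H = H - 17*s)
b(V) = -1515 + V
k(220, x(25, -1)) + b(T(-39))/(-1027425) = ((32 - 1*(-1)) - 17*220) + (-1515 + (-39)³)/(-1027425) = ((32 + 1) - 3740) + (-1515 - 59319)*(-1/1027425) = (33 - 3740) - 60834*(-1/1027425) = -3707 + 20278/342475 = -1269534547/342475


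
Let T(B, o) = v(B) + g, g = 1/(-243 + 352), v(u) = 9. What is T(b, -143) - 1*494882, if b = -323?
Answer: -53941156/109 ≈ -4.9487e+5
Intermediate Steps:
g = 1/109 ≈ 0.0091743
T(B, o) = 982/109 (T(B, o) = 9 + 1/109 = 982/109)
T(b, -143) - 1*494882 = 982/109 - 1*494882 = 982/109 - 494882 = -53941156/109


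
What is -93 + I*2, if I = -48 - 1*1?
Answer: -191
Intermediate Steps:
I = -49 (I = -48 - 1 = -49)
-93 + I*2 = -93 - 49*2 = -93 - 98 = -191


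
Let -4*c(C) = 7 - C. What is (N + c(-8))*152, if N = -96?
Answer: -15162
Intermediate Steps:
c(C) = -7/4 + C/4 (c(C) = -(7 - C)/4 = -7/4 + C/4)
(N + c(-8))*152 = (-96 + (-7/4 + (¼)*(-8)))*152 = (-96 + (-7/4 - 2))*152 = (-96 - 15/4)*152 = -399/4*152 = -15162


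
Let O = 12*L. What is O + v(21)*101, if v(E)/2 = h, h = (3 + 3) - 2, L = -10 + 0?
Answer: 688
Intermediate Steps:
L = -10
h = 4 (h = 6 - 2 = 4)
v(E) = 8 (v(E) = 2*4 = 8)
O = -120 (O = 12*(-10) = -120)
O + v(21)*101 = -120 + 8*101 = -120 + 808 = 688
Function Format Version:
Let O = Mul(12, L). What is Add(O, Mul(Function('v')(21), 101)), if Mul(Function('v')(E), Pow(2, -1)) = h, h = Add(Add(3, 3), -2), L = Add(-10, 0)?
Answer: 688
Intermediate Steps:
L = -10
h = 4 (h = Add(6, -2) = 4)
Function('v')(E) = 8 (Function('v')(E) = Mul(2, 4) = 8)
O = -120 (O = Mul(12, -10) = -120)
Add(O, Mul(Function('v')(21), 101)) = Add(-120, Mul(8, 101)) = Add(-120, 808) = 688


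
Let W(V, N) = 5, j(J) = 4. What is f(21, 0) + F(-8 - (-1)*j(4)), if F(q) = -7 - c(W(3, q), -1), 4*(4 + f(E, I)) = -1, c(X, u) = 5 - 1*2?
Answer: -57/4 ≈ -14.250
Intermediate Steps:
c(X, u) = 3 (c(X, u) = 5 - 2 = 3)
f(E, I) = -17/4 (f(E, I) = -4 + (1/4)*(-1) = -4 - 1/4 = -17/4)
F(q) = -10 (F(q) = -7 - 1*3 = -7 - 3 = -10)
f(21, 0) + F(-8 - (-1)*j(4)) = -17/4 - 10 = -57/4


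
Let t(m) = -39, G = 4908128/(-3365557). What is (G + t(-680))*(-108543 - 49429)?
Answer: 21510233842172/3365557 ≈ 6.3913e+6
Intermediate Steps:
G = -4908128/3365557 (G = 4908128*(-1/3365557) = -4908128/3365557 ≈ -1.4583)
(G + t(-680))*(-108543 - 49429) = (-4908128/3365557 - 39)*(-108543 - 49429) = -136164851/3365557*(-157972) = 21510233842172/3365557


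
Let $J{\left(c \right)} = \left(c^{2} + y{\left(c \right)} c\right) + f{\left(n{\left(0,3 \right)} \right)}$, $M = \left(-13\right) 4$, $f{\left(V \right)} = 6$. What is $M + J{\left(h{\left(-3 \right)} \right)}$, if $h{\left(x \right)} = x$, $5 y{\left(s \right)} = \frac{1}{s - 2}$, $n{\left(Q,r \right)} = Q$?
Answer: $- \frac{922}{25} \approx -36.88$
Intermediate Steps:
$y{\left(s \right)} = \frac{1}{5 \left(-2 + s\right)}$ ($y{\left(s \right)} = \frac{1}{5 \left(s - 2\right)} = \frac{1}{5 \left(-2 + s\right)}$)
$M = -52$
$J{\left(c \right)} = 6 + c^{2} + \frac{c}{5 \left(-2 + c\right)}$ ($J{\left(c \right)} = \left(c^{2} + \frac{1}{5 \left(-2 + c\right)} c\right) + 6 = \left(c^{2} + \frac{c}{5 \left(-2 + c\right)}\right) + 6 = 6 + c^{2} + \frac{c}{5 \left(-2 + c\right)}$)
$M + J{\left(h{\left(-3 \right)} \right)} = -52 + \frac{\frac{1}{5} \left(-3\right) + \left(-2 - 3\right) \left(6 + \left(-3\right)^{2}\right)}{-2 - 3} = -52 + \frac{- \frac{3}{5} - 5 \left(6 + 9\right)}{-5} = -52 - \frac{- \frac{3}{5} - 75}{5} = -52 - - \frac{378}{25} = -52 + \frac{378}{25} = - \frac{922}{25}$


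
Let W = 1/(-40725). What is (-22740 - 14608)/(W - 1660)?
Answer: 1520997300/67603501 ≈ 22.499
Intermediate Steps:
W = -1/40725 ≈ -2.4555e-5
(-22740 - 14608)/(W - 1660) = (-22740 - 14608)/(-1/40725 - 1660) = -37348/(-67603501/40725) = -37348*(-40725/67603501) = 1520997300/67603501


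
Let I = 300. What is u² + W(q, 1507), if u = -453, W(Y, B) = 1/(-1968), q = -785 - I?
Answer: 403851311/1968 ≈ 2.0521e+5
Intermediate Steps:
q = -1085 (q = -785 - 1*300 = -785 - 300 = -1085)
W(Y, B) = -1/1968
u² + W(q, 1507) = (-453)² - 1/1968 = 205209 - 1/1968 = 403851311/1968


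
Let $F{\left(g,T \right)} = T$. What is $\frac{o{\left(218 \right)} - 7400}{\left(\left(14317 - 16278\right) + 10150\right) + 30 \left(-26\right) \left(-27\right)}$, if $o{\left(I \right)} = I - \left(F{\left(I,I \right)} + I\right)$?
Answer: $- \frac{7618}{29249} \approx -0.26045$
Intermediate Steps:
$o{\left(I \right)} = - I$ ($o{\left(I \right)} = I - \left(I + I\right) = I - 2 I = - I$)
$\frac{o{\left(218 \right)} - 7400}{\left(\left(14317 - 16278\right) + 10150\right) + 30 \left(-26\right) \left(-27\right)} = \frac{\left(-1\right) 218 - 7400}{\left(\left(14317 - 16278\right) + 10150\right) + 30 \left(-26\right) \left(-27\right)} = \frac{-218 - 7400}{\left(-1961 + 10150\right) - -21060} = - \frac{7618}{8189 + 21060} = - \frac{7618}{29249}$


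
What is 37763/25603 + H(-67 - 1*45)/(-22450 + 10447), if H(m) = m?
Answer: 456136825/307312809 ≈ 1.4843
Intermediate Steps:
37763/25603 + H(-67 - 1*45)/(-22450 + 10447) = 37763/25603 + (-67 - 1*45)/(-22450 + 10447) = 37763*(1/25603) + (-67 - 45)/(-12003) = 37763/25603 - 112*(-1/12003) = 37763/25603 + 112/12003 = 456136825/307312809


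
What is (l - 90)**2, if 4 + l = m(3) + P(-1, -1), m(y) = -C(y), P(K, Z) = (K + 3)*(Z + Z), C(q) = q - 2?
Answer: 9801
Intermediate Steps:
C(q) = -2 + q
P(K, Z) = 2*Z*(3 + K) (P(K, Z) = (3 + K)*(2*Z) = 2*Z*(3 + K))
m(y) = 2 - y (m(y) = -(-2 + y) = 2 - y)
l = -9 (l = -4 + ((2 - 1*3) + 2*(-1)*(3 - 1)) = -4 + ((2 - 3) + 2*(-1)*2) = -4 + (-1 - 4) = -4 - 5 = -9)
(l - 90)**2 = (-9 - 90)**2 = (-99)**2 = 9801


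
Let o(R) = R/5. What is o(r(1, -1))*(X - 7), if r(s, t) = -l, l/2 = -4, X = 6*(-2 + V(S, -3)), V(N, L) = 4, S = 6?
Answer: 8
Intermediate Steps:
X = 12 (X = 6*(-2 + 4) = 6*2 = 12)
l = -8 (l = 2*(-4) = -8)
r(s, t) = 8 (r(s, t) = -1*(-8) = 8)
o(R) = R/5 (o(R) = R*(1/5) = R/5)
o(r(1, -1))*(X - 7) = ((1/5)*8)*(12 - 7) = (8/5)*5 = 8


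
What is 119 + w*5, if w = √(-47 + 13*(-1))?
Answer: 119 + 10*I*√15 ≈ 119.0 + 38.73*I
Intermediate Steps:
w = 2*I*√15 (w = √(-47 - 13) = √(-60) = 2*I*√15 ≈ 7.746*I)
119 + w*5 = 119 + (2*I*√15)*5 = 119 + 10*I*√15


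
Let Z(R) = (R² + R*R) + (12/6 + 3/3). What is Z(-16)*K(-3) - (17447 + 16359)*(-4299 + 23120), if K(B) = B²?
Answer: -636258091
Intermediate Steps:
Z(R) = 3 + 2*R² (Z(R) = (R² + R²) + (12*(⅙) + 3*(⅓)) = 2*R² + (2 + 1) = 2*R² + 3 = 3 + 2*R²)
Z(-16)*K(-3) - (17447 + 16359)*(-4299 + 23120) = (3 + 2*(-16)²)*(-3)² - (17447 + 16359)*(-4299 + 23120) = (3 + 2*256)*9 - 33806*18821 = (3 + 512)*9 - 1*636262726 = 515*9 - 636262726 = 4635 - 636262726 = -636258091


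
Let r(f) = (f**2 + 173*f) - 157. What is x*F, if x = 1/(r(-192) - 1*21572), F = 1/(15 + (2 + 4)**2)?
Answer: -1/922131 ≈ -1.0844e-6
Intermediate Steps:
F = 1/51 (F = 1/(15 + 6**2) = 1/(15 + 36) = 1/51 ≈ 0.019608)
r(f) = -157 + f**2 + 173*f
x = -1/18081 (x = 1/((-157 + (-192)**2 + 173*(-192)) - 1*21572) = 1/((-157 + 36864 - 33216) - 21572) = 1/(3491 - 21572) = 1/(-18081) = -1/18081 ≈ -5.5307e-5)
x*F = -1/18081*1/51 = -1/922131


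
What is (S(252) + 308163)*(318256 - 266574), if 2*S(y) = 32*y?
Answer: 16134861990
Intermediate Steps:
S(y) = 16*y (S(y) = (32*y)/2 = 16*y)
(S(252) + 308163)*(318256 - 266574) = (16*252 + 308163)*(318256 - 266574) = (4032 + 308163)*51682 = 312195*51682 = 16134861990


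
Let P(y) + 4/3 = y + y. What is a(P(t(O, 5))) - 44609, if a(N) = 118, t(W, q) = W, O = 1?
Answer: -44491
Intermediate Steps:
P(y) = -4/3 + 2*y (P(y) = -4/3 + (y + y) = -4/3 + 2*y)
a(P(t(O, 5))) - 44609 = 118 - 44609 = -44491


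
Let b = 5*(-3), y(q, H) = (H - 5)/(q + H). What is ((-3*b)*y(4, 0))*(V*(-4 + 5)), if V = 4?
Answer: -225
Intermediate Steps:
y(q, H) = (-5 + H)/(H + q)
b = -15
((-3*b)*y(4, 0))*(V*(-4 + 5)) = ((-3*(-15))*((-5 + 0)/(0 + 4)))*(4*(-4 + 5)) = (45*(-5/4))*(4*1) = (45*((1/4)*(-5)))*4 = (45*(-5/4))*4 = -225/4*4 = -225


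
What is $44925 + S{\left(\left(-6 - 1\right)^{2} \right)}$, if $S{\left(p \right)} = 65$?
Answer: $44990$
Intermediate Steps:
$44925 + S{\left(\left(-6 - 1\right)^{2} \right)} = 44925 + 65 = 44990$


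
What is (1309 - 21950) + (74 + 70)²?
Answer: 95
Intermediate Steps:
(1309 - 21950) + (74 + 70)² = -20641 + 144² = -20641 + 20736 = 95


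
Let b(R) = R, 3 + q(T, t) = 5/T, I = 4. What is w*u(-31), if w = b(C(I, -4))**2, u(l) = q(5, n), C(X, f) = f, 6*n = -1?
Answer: -32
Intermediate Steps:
n = -1/6 (n = (1/6)*(-1) = -1/6 ≈ -0.16667)
q(T, t) = -3 + 5/T
u(l) = -2 (u(l) = -3 + 5/5 = -3 + 5*(1/5) = -3 + 1 = -2)
w = 16 (w = (-4)**2 = 16)
w*u(-31) = 16*(-2) = -32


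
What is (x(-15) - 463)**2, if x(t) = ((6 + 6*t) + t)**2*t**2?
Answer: 4860975476644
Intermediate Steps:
x(t) = t**2*(6 + 7*t)**2 (x(t) = (6 + 7*t)**2*t**2 = t**2*(6 + 7*t)**2)
(x(-15) - 463)**2 = ((-15)**2*(6 + 7*(-15))**2 - 463)**2 = (225*(6 - 105)**2 - 463)**2 = (225*(-99)**2 - 463)**2 = (225*9801 - 463)**2 = (2205225 - 463)**2 = 2204762**2 = 4860975476644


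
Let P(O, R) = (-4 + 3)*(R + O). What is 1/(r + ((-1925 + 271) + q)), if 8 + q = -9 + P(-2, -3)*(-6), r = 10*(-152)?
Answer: -1/3221 ≈ -0.00031046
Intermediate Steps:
P(O, R) = -O - R (P(O, R) = -(O + R) = -O - R)
r = -1520
q = -47 (q = -8 + (-9 + (-1*(-2) - 1*(-3))*(-6)) = -8 + (-9 + (2 + 3)*(-6)) = -8 + (-9 + 5*(-6)) = -8 + (-9 - 30) = -8 - 39 = -47)
1/(r + ((-1925 + 271) + q)) = 1/(-1520 + ((-1925 + 271) - 47)) = 1/(-1520 + (-1654 - 47)) = 1/(-1520 - 1701) = 1/(-3221) = -1/3221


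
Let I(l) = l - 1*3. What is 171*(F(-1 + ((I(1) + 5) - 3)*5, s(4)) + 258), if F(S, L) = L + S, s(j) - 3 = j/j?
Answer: 44631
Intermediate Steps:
I(l) = -3 + l (I(l) = l - 3 = -3 + l)
s(j) = 4 (s(j) = 3 + j/j = 3 + 1 = 4)
171*(F(-1 + ((I(1) + 5) - 3)*5, s(4)) + 258) = 171*((4 + (-1 + (((-3 + 1) + 5) - 3)*5)) + 258) = 171*((4 + (-1 + ((-2 + 5) - 3)*5)) + 258) = 171*((4 + (-1 + (3 - 3)*5)) + 258) = 171*((4 + (-1 + 0*5)) + 258) = 171*((4 + (-1 + 0)) + 258) = 171*((4 - 1) + 258) = 171*(3 + 258) = 171*261 = 44631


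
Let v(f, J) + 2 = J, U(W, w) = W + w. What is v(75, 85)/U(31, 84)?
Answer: 83/115 ≈ 0.72174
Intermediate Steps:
v(f, J) = -2 + J
v(75, 85)/U(31, 84) = (-2 + 85)/(31 + 84) = 83/115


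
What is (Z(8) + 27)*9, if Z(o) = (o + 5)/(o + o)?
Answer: 4005/16 ≈ 250.31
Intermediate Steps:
Z(o) = (5 + o)/(2*o) (Z(o) = (5 + o)/((2*o)) = (5 + o)*(1/(2*o)) = (5 + o)/(2*o))
(Z(8) + 27)*9 = ((½)*(5 + 8)/8 + 27)*9 = ((½)*(⅛)*13 + 27)*9 = (13/16 + 27)*9 = (445/16)*9 = 4005/16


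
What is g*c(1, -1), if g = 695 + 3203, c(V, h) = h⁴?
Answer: 3898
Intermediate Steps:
g = 3898
g*c(1, -1) = 3898*(-1)⁴ = 3898*1 = 3898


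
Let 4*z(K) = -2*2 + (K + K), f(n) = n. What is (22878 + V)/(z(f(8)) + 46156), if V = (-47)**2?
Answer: 25087/46159 ≈ 0.54349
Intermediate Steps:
z(K) = -1 + K/2 (z(K) = (-2*2 + (K + K))/4 = (-4 + 2*K)/4 = -1 + K/2)
V = 2209
(22878 + V)/(z(f(8)) + 46156) = (22878 + 2209)/((-1 + (1/2)*8) + 46156) = 25087/((-1 + 4) + 46156) = 25087/(3 + 46156) = 25087/46159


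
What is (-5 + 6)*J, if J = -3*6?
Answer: -18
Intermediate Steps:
J = -18
(-5 + 6)*J = (-5 + 6)*(-18) = 1*(-18) = -18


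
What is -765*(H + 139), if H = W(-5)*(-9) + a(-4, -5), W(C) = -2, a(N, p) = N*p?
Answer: -135405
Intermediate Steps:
H = 38 (H = -2*(-9) - 4*(-5) = 18 + 20 = 38)
-765*(H + 139) = -765*(38 + 139) = -765*177 = -135405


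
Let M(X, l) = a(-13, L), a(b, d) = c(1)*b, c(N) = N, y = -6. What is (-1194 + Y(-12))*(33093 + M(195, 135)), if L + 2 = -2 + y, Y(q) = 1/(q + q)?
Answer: -118496695/3 ≈ -3.9499e+7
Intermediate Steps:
Y(q) = 1/(2*q)
L = -10 (L = -2 + (-2 - 6) = -2 - 8 = -10)
a(b, d) = b (a(b, d) = 1*b = b)
M(X, l) = -13
(-1194 + Y(-12))*(33093 + M(195, 135)) = (-1194 + (½)/(-12))*(33093 - 13) = (-1194 + (½)*(-1/12))*33080 = (-1194 - 1/24)*33080 = -28657/24*33080 = -118496695/3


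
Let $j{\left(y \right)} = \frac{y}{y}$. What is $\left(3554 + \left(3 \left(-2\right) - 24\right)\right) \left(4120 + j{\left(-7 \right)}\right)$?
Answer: $14522404$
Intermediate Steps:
$j{\left(y \right)} = 1$
$\left(3554 + \left(3 \left(-2\right) - 24\right)\right) \left(4120 + j{\left(-7 \right)}\right) = \left(3554 + \left(3 \left(-2\right) - 24\right)\right) \left(4120 + 1\right) = \left(3554 - 30\right) 4121 = 3524 \cdot 4121 = 14522404$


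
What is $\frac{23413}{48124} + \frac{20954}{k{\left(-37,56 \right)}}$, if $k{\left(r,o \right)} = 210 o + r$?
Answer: $\frac{1282860895}{564157652} \approx 2.2739$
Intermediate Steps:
$k{\left(r,o \right)} = r + 210 o$
$\frac{23413}{48124} + \frac{20954}{k{\left(-37,56 \right)}} = \frac{23413}{48124} + \frac{20954}{-37 + 210 \cdot 56} = 23413 \cdot \frac{1}{48124} + \frac{20954}{-37 + 11760} = \frac{23413}{48124} + \frac{20954}{11723} = \frac{1282860895}{564157652}$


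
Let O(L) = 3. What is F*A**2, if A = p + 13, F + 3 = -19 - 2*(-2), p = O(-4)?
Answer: -4608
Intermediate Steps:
p = 3
F = -18 (F = -3 + (-19 - 2*(-2)) = -3 + (-19 + 4) = -3 - 15 = -18)
A = 16 (A = 3 + 13 = 16)
F*A**2 = -18*16**2 = -18*256 = -4608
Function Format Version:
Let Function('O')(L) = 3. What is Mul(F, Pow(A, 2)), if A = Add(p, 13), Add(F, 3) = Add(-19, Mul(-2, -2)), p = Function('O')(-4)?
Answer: -4608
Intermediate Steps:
p = 3
F = -18 (F = Add(-3, Add(-19, Mul(-2, -2))) = Add(-3, Add(-19, 4)) = Add(-3, -15) = -18)
A = 16 (A = Add(3, 13) = 16)
Mul(F, Pow(A, 2)) = Mul(-18, Pow(16, 2)) = Mul(-18, 256) = -4608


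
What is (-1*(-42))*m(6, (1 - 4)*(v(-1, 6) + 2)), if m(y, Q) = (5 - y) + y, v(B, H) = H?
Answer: 210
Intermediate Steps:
m(y, Q) = 5
(-1*(-42))*m(6, (1 - 4)*(v(-1, 6) + 2)) = -1*(-42)*5 = 42*5 = 210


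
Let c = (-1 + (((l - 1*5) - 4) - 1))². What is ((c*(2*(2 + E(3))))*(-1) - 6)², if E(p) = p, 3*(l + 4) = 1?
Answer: 376903396/81 ≈ 4.6531e+6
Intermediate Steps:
l = -11/3 (l = -4 + (⅓)*1 = -4 + ⅓ = -11/3 ≈ -3.6667)
c = 1936/9 (c = (-1 + (((-11/3 - 1*5) - 4) - 1))² = (-1 + (((-11/3 - 5) - 4) - 1))² = (-1 + ((-26/3 - 4) - 1))² = (-1 + (-38/3 - 1))² = (-1 - 41/3)² = (-44/3)² = 1936/9 ≈ 215.11)
((c*(2*(2 + E(3))))*(-1) - 6)² = ((1936*(2*(2 + 3))/9)*(-1) - 6)² = ((1936*(2*5)/9)*(-1) - 6)² = (((1936/9)*10)*(-1) - 6)² = ((19360/9)*(-1) - 6)² = (-19360/9 - 6)² = (-19414/9)² = 376903396/81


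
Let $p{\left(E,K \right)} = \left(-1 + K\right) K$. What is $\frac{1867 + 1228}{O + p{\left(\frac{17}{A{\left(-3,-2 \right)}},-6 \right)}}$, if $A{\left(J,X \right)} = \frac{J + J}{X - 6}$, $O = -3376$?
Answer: $- \frac{3095}{3334} \approx -0.92831$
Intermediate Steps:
$A{\left(J,X \right)} = \frac{2 J}{-6 + X}$
$p{\left(E,K \right)} = K \left(-1 + K\right)$
$\frac{1867 + 1228}{O + p{\left(\frac{17}{A{\left(-3,-2 \right)}},-6 \right)}} = \frac{1867 + 1228}{-3376 - 6 \left(-1 - 6\right)} = \frac{3095}{-3376 - -42} = \frac{3095}{-3376 + 42} = \frac{3095}{-3334} = 3095 \left(- \frac{1}{3334}\right) = - \frac{3095}{3334}$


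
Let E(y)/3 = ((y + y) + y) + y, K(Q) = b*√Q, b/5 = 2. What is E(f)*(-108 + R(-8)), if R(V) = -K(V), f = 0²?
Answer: 0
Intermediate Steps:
b = 10 (b = 5*2 = 10)
K(Q) = 10*√Q
f = 0
E(y) = 12*y (E(y) = 3*(((y + y) + y) + y) = 3*((2*y + y) + y) = 3*(3*y + y) = 3*(4*y) = 12*y)
R(V) = -10*√V
E(f)*(-108 + R(-8)) = (12*0)*(-108 - 20*I*√2) = 0*(-108 - 20*I*√2) = 0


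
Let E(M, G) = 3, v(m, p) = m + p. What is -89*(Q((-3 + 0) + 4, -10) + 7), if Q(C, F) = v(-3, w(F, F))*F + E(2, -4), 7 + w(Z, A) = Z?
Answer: -18690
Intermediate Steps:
w(Z, A) = -7 + Z
Q(C, F) = 3 + F*(-10 + F) (Q(C, F) = (-3 + (-7 + F))*F + 3 = (-10 + F)*F + 3 = F*(-10 + F) + 3 = 3 + F*(-10 + F))
-89*(Q((-3 + 0) + 4, -10) + 7) = -89*((3 - 10*(-10 - 10)) + 7) = -89*((3 - 10*(-20)) + 7) = -89*((3 + 200) + 7) = -89*(203 + 7) = -89*210 = -18690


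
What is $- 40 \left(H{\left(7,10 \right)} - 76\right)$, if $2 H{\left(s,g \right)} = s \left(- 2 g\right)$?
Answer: $5840$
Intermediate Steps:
$H{\left(s,g \right)} = - g s$ ($H{\left(s,g \right)} = \frac{s \left(- 2 g\right)}{2} = \frac{\left(-2\right) g s}{2} = - g s$)
$- 40 \left(H{\left(7,10 \right)} - 76\right) = - 40 \left(\left(-1\right) 10 \cdot 7 - 76\right) = - 40 \left(-70 - 76\right) = \left(-40\right) \left(-146\right) = 5840$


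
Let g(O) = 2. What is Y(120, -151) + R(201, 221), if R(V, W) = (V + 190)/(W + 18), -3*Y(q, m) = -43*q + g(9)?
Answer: 1233935/717 ≈ 1721.0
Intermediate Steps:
Y(q, m) = -⅔ + 43*q/3 (Y(q, m) = -(-43*q + 2)/3 = -(2 - 43*q)/3 = -⅔ + 43*q/3)
R(V, W) = (190 + V)/(18 + W)
Y(120, -151) + R(201, 221) = (-⅔ + (43/3)*120) + (190 + 201)/(18 + 221) = (-⅔ + 1720) + 391/239 = 5158/3 + (1/239)*391 = 5158/3 + 391/239 = 1233935/717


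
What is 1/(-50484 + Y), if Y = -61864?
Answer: -1/112348 ≈ -8.9009e-6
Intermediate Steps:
1/(-50484 + Y) = 1/(-50484 - 61864) = 1/(-112348) = -1/112348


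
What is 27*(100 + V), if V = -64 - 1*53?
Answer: -459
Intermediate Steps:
V = -117 (V = -64 - 53 = -117)
27*(100 + V) = 27*(100 - 117) = 27*(-17) = -459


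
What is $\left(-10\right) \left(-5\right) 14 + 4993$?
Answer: $5693$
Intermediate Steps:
$\left(-10\right) \left(-5\right) 14 + 4993 = 50 \cdot 14 + 4993 = 700 + 4993 = 5693$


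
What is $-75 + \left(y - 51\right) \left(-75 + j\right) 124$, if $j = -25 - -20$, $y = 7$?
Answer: $436405$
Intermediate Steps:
$j = -5$ ($j = -25 + 20 = -5$)
$-75 + \left(y - 51\right) \left(-75 + j\right) 124 = -75 + \left(7 - 51\right) \left(-75 - 5\right) 124 = -75 + \left(-44\right) \left(-80\right) 124 = -75 + 3520 \cdot 124 = -75 + 436480 = 436405$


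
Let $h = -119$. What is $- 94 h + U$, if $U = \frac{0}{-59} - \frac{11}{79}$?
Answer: $\frac{883683}{79} \approx 11186.0$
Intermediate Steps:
$U = - \frac{11}{79}$ ($U = 0 \left(- \frac{1}{59}\right) - \frac{11}{79} = 0 - \frac{11}{79} = - \frac{11}{79} \approx -0.13924$)
$- 94 h + U = \left(-94\right) \left(-119\right) - \frac{11}{79} = 11186 - \frac{11}{79} = \frac{883683}{79}$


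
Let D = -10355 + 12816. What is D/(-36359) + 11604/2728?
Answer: 103799057/24796838 ≈ 4.1860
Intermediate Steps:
D = 2461
D/(-36359) + 11604/2728 = 2461/(-36359) + 11604/2728 = 2461*(-1/36359) + 11604*(1/2728) = -2461/36359 + 2901/682 = 103799057/24796838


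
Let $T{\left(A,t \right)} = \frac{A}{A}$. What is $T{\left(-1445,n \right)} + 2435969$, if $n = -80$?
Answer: $2435970$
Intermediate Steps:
$T{\left(A,t \right)} = 1$
$T{\left(-1445,n \right)} + 2435969 = 1 + 2435969 = 2435970$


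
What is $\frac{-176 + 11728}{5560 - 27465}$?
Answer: $- \frac{11552}{21905} \approx -0.52737$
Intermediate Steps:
$\frac{-176 + 11728}{5560 - 27465} = \frac{11552}{-21905} = 11552 \left(- \frac{1}{21905}\right) = - \frac{11552}{21905}$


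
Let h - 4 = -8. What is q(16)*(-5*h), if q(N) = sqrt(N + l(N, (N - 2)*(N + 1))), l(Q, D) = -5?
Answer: 20*sqrt(11) ≈ 66.333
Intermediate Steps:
h = -4 (h = 4 - 8 = -4)
q(N) = sqrt(-5 + N) (q(N) = sqrt(N - 5) = sqrt(-5 + N))
q(16)*(-5*h) = sqrt(-5 + 16)*(-5*(-4)) = sqrt(11)*20 = 20*sqrt(11)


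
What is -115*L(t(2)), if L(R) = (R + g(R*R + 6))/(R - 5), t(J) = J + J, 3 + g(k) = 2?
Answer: 345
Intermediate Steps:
g(k) = -1 (g(k) = -3 + 2 = -1)
t(J) = 2*J
L(R) = (-1 + R)/(-5 + R) (L(R) = (R - 1)/(R - 5) = (-1 + R)/(-5 + R))
-115*L(t(2)) = -115*(-1 + 2*2)/(-5 + 2*2) = -115*(-1 + 4)/(-5 + 4) = -115*3/(-1) = -(-115)*3 = -115*(-3) = 345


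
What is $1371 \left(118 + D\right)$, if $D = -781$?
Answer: $-908973$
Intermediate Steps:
$1371 \left(118 + D\right) = 1371 \left(118 - 781\right) = 1371 \left(-663\right) = -908973$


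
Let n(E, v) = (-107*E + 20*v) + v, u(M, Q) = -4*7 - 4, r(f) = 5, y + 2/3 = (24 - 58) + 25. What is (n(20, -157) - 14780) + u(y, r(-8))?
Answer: -20249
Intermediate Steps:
y = -29/3 (y = -2/3 + ((24 - 58) + 25) = -2/3 + (-34 + 25) = -2/3 - 9 = -29/3 ≈ -9.6667)
u(M, Q) = -32 (u(M, Q) = -28 - 4 = -32)
n(E, v) = -107*E + 21*v
(n(20, -157) - 14780) + u(y, r(-8)) = ((-107*20 + 21*(-157)) - 14780) - 32 = ((-2140 - 3297) - 14780) - 32 = (-5437 - 14780) - 32 = -20217 - 32 = -20249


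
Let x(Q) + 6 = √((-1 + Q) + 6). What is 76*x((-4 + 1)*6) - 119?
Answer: -575 + 76*I*√13 ≈ -575.0 + 274.02*I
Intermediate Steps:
x(Q) = -6 + √(5 + Q) (x(Q) = -6 + √((-1 + Q) + 6) = -6 + √(5 + Q))
76*x((-4 + 1)*6) - 119 = 76*(-6 + √(5 + (-4 + 1)*6)) - 119 = 76*(-6 + √(5 - 3*6)) - 119 = 76*(-6 + √(5 - 18)) - 119 = 76*(-6 + √(-13)) - 119 = 76*(-6 + I*√13) - 119 = (-456 + 76*I*√13) - 119 = -575 + 76*I*√13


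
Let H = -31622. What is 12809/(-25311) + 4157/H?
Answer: -510264025/800384442 ≈ -0.63752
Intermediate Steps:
12809/(-25311) + 4157/H = 12809/(-25311) + 4157/(-31622) = 12809*(-1/25311) + 4157*(-1/31622) = -12809/25311 - 4157/31622 = -510264025/800384442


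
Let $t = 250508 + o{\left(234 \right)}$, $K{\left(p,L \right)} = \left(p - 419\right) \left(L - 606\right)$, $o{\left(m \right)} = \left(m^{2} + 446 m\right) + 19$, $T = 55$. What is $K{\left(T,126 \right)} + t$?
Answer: $584367$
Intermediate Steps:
$o{\left(m \right)} = 19 + m^{2} + 446 m$
$K{\left(p,L \right)} = \left(-606 + L\right) \left(-419 + p\right)$ ($K{\left(p,L \right)} = \left(-419 + p\right) \left(-606 + L\right) = \left(-606 + L\right) \left(-419 + p\right)$)
$t = 409647$ ($t = 250508 + \left(19 + 234^{2} + 446 \cdot 234\right) = 250508 + \left(19 + 54756 + 104364\right) = 250508 + 159139 = 409647$)
$K{\left(T,126 \right)} + t = \left(253914 - 33330 - 52794 + 126 \cdot 55\right) + 409647 = \left(253914 - 33330 - 52794 + 6930\right) + 409647 = 174720 + 409647 = 584367$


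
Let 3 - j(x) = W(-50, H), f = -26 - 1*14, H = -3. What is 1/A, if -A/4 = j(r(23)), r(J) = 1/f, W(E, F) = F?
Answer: -1/24 ≈ -0.041667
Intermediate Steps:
f = -40 (f = -26 - 14 = -40)
r(J) = -1/40 (r(J) = 1/(-40) = -1/40)
j(x) = 6 (j(x) = 3 - 1*(-3) = 3 + 3 = 6)
A = -24 (A = -4*6 = -24)
1/A = 1/(-24) = -1/24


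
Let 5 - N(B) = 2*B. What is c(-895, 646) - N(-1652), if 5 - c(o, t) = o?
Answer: -2409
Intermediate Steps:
N(B) = 5 - 2*B
c(o, t) = 5 - o
c(-895, 646) - N(-1652) = (5 - 1*(-895)) - (5 - 2*(-1652)) = (5 + 895) - (5 + 3304) = 900 - 1*3309 = 900 - 3309 = -2409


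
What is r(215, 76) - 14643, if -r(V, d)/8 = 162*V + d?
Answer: -293891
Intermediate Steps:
r(V, d) = -1296*V - 8*d (r(V, d) = -8*(162*V + d) = -8*(d + 162*V) = -1296*V - 8*d)
r(215, 76) - 14643 = (-1296*215 - 8*76) - 14643 = (-278640 - 608) - 14643 = -279248 - 14643 = -293891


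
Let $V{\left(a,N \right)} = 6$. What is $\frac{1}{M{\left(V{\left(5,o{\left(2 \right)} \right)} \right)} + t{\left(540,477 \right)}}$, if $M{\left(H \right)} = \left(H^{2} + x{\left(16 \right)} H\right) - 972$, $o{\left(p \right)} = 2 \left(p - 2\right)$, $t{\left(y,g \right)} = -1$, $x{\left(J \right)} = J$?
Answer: $- \frac{1}{841} \approx -0.0011891$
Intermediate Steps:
$o{\left(p \right)} = -4 + 2 p$ ($o{\left(p \right)} = 2 \left(-2 + p\right) = -4 + 2 p$)
$M{\left(H \right)} = -972 + H^{2} + 16 H$ ($M{\left(H \right)} = \left(H^{2} + 16 H\right) - 972 = -972 + H^{2} + 16 H$)
$\frac{1}{M{\left(V{\left(5,o{\left(2 \right)} \right)} \right)} + t{\left(540,477 \right)}} = \frac{1}{\left(-972 + 6^{2} + 16 \cdot 6\right) - 1} = \frac{1}{\left(-972 + 36 + 96\right) - 1} = \frac{1}{-840 - 1} = \frac{1}{-841} = - \frac{1}{841}$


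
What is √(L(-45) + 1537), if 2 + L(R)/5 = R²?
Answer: 2*√2913 ≈ 107.94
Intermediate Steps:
L(R) = -10 + 5*R²
√(L(-45) + 1537) = √((-10 + 5*(-45)²) + 1537) = √((-10 + 5*2025) + 1537) = √((-10 + 10125) + 1537) = √(10115 + 1537) = √11652 = 2*√2913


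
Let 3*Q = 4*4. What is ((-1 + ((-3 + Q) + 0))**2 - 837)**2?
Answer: 56505289/81 ≈ 6.9760e+5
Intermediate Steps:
Q = 16/3 (Q = (4*4)/3 = (1/3)*16 = 16/3 ≈ 5.3333)
((-1 + ((-3 + Q) + 0))**2 - 837)**2 = ((-1 + ((-3 + 16/3) + 0))**2 - 837)**2 = ((-1 + (7/3 + 0))**2 - 837)**2 = ((-1 + 7/3)**2 - 837)**2 = ((4/3)**2 - 837)**2 = (16/9 - 837)**2 = (-7517/9)**2 = 56505289/81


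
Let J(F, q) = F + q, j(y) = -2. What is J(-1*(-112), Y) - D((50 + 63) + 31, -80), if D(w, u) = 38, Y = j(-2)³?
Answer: 66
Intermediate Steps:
Y = -8 (Y = (-2)³ = -8)
J(-1*(-112), Y) - D((50 + 63) + 31, -80) = (-1*(-112) - 8) - 1*38 = (112 - 8) - 38 = 104 - 38 = 66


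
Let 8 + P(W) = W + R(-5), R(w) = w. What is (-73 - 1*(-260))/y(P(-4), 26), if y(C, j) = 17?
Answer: 11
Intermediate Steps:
P(W) = -13 + W (P(W) = -8 + (W - 5) = -8 + (-5 + W) = -13 + W)
(-73 - 1*(-260))/y(P(-4), 26) = (-73 - 1*(-260))/17 = (-73 + 260)*(1/17) = 187*(1/17) = 11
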